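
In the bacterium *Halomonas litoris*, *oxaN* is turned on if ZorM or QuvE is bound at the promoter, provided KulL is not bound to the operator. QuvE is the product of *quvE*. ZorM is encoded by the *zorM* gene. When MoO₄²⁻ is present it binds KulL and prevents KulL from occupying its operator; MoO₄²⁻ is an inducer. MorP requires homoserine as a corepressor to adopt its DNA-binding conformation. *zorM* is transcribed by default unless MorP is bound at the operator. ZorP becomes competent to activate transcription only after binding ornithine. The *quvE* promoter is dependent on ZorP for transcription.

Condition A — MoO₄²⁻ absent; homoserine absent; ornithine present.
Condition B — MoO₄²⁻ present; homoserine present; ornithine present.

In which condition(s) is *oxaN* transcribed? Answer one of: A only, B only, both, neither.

B only

Condition A:
MoO₄²⁻ is absent, so KulL is active.
Homoserine is absent, so MorP is inactive.
With no repressor bound, *zorM* is transcribed.
So ZorM is produced and active.
Ornithine is present, so ZorP is active.
No repressor is bound and ZorP is active, so *quvE* is transcribed.
So QuvE is produced and active.
With repressor KulL bound, *oxaN* is not transcribed.
→ *oxaN* is OFF in A.
Condition B:
MoO₄²⁻ is present, so KulL is inactive.
Homoserine is present, so MorP is active.
With repressor MorP bound, *zorM* is not transcribed.
So ZorM is not produced.
Ornithine is present, so ZorP is active.
No repressor is bound and ZorP is active, so *quvE* is transcribed.
So QuvE is produced and active.
Activator QuvE is present, so *oxaN* is transcribed.
→ *oxaN* is ON in B.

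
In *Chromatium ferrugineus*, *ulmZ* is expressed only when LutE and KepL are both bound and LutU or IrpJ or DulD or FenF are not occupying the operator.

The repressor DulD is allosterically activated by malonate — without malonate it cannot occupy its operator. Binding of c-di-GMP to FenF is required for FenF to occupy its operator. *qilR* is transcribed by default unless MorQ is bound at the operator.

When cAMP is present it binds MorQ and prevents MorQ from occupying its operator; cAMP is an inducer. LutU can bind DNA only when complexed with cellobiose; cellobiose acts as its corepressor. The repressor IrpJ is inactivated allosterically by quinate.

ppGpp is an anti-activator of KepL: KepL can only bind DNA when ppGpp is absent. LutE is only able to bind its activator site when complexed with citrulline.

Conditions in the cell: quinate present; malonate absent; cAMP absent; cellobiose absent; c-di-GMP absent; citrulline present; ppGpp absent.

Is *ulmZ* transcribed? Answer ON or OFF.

ON

Cellobiose is absent, so LutU is inactive.
Citrulline is present, so LutE is active.
Quinate is present, so IrpJ is inactive.
Malonate is absent, so DulD is inactive.
c-di-GMP is absent, so FenF is inactive.
ppGpp is absent, so KepL is active.
No repressor is bound and LutE and KepL are active, so *ulmZ* is transcribed.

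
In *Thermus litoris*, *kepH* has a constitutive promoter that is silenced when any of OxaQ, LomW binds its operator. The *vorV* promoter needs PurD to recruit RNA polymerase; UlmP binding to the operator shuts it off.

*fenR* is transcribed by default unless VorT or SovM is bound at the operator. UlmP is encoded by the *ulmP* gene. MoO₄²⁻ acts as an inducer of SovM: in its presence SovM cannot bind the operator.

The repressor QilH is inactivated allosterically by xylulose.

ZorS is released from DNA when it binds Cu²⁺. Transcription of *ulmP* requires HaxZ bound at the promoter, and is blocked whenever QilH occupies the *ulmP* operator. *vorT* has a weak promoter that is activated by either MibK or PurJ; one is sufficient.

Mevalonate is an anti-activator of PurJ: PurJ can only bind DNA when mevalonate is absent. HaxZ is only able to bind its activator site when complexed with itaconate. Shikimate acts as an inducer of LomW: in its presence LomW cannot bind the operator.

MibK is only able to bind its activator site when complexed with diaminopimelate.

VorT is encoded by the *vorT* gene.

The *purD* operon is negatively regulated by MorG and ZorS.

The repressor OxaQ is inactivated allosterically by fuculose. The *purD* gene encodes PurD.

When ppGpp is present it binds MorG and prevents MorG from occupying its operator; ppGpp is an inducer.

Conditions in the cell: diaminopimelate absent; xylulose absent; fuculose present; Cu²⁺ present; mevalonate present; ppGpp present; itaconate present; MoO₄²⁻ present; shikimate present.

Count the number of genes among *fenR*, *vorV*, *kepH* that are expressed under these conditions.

Diaminopimelate is absent, so MibK is inactive.
Mevalonate is present, so PurJ is inactive.
No activator is available at the *vorT* promoter, so *vorT* is not transcribed.
So VorT is not produced.
MoO₄²⁻ is present, so SovM is inactive.
With no repressor bound, *fenR* is transcribed.
→ *fenR* is ON.
ppGpp is present, so MorG is inactive.
Cu²⁺ is present, so ZorS is inactive.
With no repressor bound, *purD* is transcribed.
So PurD is produced and active.
Xylulose is absent, so QilH is active.
Itaconate is present, so HaxZ is active.
With repressor QilH bound, *ulmP* is not transcribed.
So UlmP is not produced.
No repressor is bound and PurD is active, so *vorV* is transcribed.
→ *vorV* is ON.
Fuculose is present, so OxaQ is inactive.
Shikimate is present, so LomW is inactive.
With no repressor bound, *kepH* is transcribed.
→ *kepH* is ON.
3 of the 3 genes are transcribed.

3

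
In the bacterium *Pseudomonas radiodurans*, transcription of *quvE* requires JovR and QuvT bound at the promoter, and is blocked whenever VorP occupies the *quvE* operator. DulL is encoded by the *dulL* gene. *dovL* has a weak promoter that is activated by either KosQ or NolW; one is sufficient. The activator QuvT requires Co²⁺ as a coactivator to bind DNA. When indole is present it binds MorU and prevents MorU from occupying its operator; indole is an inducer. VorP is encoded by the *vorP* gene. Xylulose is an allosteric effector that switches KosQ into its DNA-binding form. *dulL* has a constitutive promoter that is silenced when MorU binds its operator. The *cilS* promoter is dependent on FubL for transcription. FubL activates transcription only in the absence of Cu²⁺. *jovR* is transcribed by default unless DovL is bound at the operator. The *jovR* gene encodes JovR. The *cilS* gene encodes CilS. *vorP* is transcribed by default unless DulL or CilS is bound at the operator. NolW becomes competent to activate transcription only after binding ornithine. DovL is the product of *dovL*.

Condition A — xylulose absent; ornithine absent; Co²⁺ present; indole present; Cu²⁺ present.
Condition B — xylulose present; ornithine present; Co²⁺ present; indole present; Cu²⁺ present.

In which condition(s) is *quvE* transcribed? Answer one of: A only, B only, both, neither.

A only

Condition A:
Xylulose is absent, so KosQ is inactive.
Ornithine is absent, so NolW is inactive.
No activator is available at the *dovL* promoter, so *dovL* is not transcribed.
So DovL is not produced.
With no repressor bound, *jovR* is transcribed.
So JovR is produced and active.
Co²⁺ is present, so QuvT is active.
Indole is present, so MorU is inactive.
With no repressor bound, *dulL* is transcribed.
So DulL is produced and active.
Cu²⁺ is present, so FubL is inactive.
Required activator FubL is absent, so *cilS* is not transcribed.
So CilS is not produced.
With repressor DulL bound, *vorP* is not transcribed.
So VorP is not produced.
No repressor is bound and JovR and QuvT are active, so *quvE* is transcribed.
→ *quvE* is ON in A.
Condition B:
Xylulose is present, so KosQ is active.
Ornithine is present, so NolW is active.
Activator KosQ is present, so *dovL* is transcribed.
So DovL is produced and active.
With repressor DovL bound, *jovR* is not transcribed.
So JovR is not produced.
Co²⁺ is present, so QuvT is active.
Indole is present, so MorU is inactive.
With no repressor bound, *dulL* is transcribed.
So DulL is produced and active.
Cu²⁺ is present, so FubL is inactive.
Required activator FubL is absent, so *cilS* is not transcribed.
So CilS is not produced.
With repressor DulL bound, *vorP* is not transcribed.
So VorP is not produced.
Required activator JovR is absent, so *quvE* is not transcribed.
→ *quvE* is OFF in B.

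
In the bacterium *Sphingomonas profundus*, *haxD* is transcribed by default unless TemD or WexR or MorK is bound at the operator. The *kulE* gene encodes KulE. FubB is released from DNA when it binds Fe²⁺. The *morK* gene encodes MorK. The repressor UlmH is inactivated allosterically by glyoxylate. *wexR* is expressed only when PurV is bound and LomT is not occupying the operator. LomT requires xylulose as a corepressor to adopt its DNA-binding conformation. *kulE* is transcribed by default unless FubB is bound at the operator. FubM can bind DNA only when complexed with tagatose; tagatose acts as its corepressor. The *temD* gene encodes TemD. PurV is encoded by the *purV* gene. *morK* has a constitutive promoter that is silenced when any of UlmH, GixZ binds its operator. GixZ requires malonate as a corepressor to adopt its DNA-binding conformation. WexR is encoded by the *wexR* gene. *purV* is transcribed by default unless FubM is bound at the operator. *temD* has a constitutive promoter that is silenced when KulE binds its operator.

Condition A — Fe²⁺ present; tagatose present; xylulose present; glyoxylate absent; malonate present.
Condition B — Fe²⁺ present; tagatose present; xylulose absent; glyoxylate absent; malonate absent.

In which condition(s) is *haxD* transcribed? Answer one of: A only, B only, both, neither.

Condition A:
Fe²⁺ is present, so FubB is inactive.
With no repressor bound, *kulE* is transcribed.
So KulE is produced and active.
With repressor KulE bound, *temD* is not transcribed.
So TemD is not produced.
Tagatose is present, so FubM is active.
With repressor FubM bound, *purV* is not transcribed.
So PurV is not produced.
Xylulose is present, so LomT is active.
With repressor LomT bound, *wexR* is not transcribed.
So WexR is not produced.
Glyoxylate is absent, so UlmH is active.
Malonate is present, so GixZ is active.
With repressor UlmH bound, *morK* is not transcribed.
So MorK is not produced.
With no repressor bound, *haxD* is transcribed.
→ *haxD* is ON in A.
Condition B:
Fe²⁺ is present, so FubB is inactive.
With no repressor bound, *kulE* is transcribed.
So KulE is produced and active.
With repressor KulE bound, *temD* is not transcribed.
So TemD is not produced.
Tagatose is present, so FubM is active.
With repressor FubM bound, *purV* is not transcribed.
So PurV is not produced.
Xylulose is absent, so LomT is inactive.
Required activator PurV is absent, so *wexR* is not transcribed.
So WexR is not produced.
Glyoxylate is absent, so UlmH is active.
Malonate is absent, so GixZ is inactive.
With repressor UlmH bound, *morK* is not transcribed.
So MorK is not produced.
With no repressor bound, *haxD* is transcribed.
→ *haxD* is ON in B.

both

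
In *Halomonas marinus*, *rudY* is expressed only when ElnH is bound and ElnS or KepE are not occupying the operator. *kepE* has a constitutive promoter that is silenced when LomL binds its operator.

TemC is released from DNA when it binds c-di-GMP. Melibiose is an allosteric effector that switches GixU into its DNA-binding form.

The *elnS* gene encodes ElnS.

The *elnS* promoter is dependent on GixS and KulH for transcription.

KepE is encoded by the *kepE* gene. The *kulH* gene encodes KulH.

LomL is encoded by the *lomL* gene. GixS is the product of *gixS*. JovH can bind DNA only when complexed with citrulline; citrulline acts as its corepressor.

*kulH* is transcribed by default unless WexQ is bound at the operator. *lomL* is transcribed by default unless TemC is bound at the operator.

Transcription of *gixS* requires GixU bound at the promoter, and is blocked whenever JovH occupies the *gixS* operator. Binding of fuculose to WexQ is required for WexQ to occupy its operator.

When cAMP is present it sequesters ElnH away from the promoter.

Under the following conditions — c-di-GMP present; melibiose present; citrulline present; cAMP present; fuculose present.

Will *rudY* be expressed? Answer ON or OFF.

OFF

cAMP is present, so ElnH is inactive.
Melibiose is present, so GixU is active.
Citrulline is present, so JovH is active.
With repressor JovH bound, *gixS* is not transcribed.
So GixS is not produced.
Fuculose is present, so WexQ is active.
With repressor WexQ bound, *kulH* is not transcribed.
So KulH is not produced.
Required activator GixS is absent, so *elnS* is not transcribed.
So ElnS is not produced.
c-di-GMP is present, so TemC is inactive.
With no repressor bound, *lomL* is transcribed.
So LomL is produced and active.
With repressor LomL bound, *kepE* is not transcribed.
So KepE is not produced.
Required activator ElnH is absent, so *rudY* is not transcribed.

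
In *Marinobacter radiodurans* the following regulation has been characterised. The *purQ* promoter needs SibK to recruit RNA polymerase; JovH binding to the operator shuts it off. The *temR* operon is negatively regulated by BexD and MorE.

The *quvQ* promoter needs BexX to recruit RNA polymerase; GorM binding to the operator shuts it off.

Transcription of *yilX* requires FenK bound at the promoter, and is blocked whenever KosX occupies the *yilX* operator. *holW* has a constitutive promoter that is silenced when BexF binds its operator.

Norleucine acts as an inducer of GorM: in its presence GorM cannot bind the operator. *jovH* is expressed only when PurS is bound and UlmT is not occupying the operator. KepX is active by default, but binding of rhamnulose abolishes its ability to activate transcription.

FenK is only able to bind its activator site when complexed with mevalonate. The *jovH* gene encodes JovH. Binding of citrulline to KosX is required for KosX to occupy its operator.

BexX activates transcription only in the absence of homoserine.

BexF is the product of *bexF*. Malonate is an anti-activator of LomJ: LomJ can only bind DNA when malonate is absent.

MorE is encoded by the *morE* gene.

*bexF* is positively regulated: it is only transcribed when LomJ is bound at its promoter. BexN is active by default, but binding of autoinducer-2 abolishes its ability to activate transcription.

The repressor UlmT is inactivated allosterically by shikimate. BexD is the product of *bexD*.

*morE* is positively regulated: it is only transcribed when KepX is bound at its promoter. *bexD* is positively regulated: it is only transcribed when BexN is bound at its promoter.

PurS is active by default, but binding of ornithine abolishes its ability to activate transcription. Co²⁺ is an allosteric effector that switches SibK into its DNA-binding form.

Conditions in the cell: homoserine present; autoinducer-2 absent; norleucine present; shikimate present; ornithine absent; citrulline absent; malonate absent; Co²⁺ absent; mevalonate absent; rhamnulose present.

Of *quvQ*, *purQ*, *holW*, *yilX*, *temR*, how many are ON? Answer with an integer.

0

Homoserine is present, so BexX is inactive.
Norleucine is present, so GorM is inactive.
Required activator BexX is absent, so *quvQ* is not transcribed.
→ *quvQ* is OFF.
Shikimate is present, so UlmT is inactive.
Ornithine is absent, so PurS is active.
No repressor is bound and PurS is active, so *jovH* is transcribed.
So JovH is produced and active.
Co²⁺ is absent, so SibK is inactive.
With repressor JovH bound, *purQ* is not transcribed.
→ *purQ* is OFF.
Malonate is absent, so LomJ is active.
No repressor is bound and LomJ is active, so *bexF* is transcribed.
So BexF is produced and active.
With repressor BexF bound, *holW* is not transcribed.
→ *holW* is OFF.
Citrulline is absent, so KosX is inactive.
Mevalonate is absent, so FenK is inactive.
Required activator FenK is absent, so *yilX* is not transcribed.
→ *yilX* is OFF.
Autoinducer-2 is absent, so BexN is active.
No repressor is bound and BexN is active, so *bexD* is transcribed.
So BexD is produced and active.
Rhamnulose is present, so KepX is inactive.
Required activator KepX is absent, so *morE* is not transcribed.
So MorE is not produced.
With repressor BexD bound, *temR* is not transcribed.
→ *temR* is OFF.
0 of the 5 genes are transcribed.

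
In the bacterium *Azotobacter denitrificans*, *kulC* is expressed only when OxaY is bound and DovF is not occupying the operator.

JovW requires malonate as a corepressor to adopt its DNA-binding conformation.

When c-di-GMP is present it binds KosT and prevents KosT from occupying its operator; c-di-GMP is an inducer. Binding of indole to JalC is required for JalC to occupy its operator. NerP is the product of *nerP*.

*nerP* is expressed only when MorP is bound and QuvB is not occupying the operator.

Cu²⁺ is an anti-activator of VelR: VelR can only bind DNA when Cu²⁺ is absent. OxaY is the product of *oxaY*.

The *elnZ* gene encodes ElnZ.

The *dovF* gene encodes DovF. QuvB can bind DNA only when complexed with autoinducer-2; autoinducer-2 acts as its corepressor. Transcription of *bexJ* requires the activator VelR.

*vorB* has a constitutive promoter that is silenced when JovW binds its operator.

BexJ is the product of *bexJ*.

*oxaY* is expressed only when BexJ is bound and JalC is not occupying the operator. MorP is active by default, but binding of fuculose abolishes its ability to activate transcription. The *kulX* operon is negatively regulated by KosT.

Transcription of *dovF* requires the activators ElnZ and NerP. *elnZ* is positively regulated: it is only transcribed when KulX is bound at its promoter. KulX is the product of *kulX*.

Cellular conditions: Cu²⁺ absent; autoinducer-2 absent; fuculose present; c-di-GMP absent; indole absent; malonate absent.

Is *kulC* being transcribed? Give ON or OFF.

Indole is absent, so JalC is inactive.
Cu²⁺ is absent, so VelR is active.
No repressor is bound and VelR is active, so *bexJ* is transcribed.
So BexJ is produced and active.
No repressor is bound and BexJ is active, so *oxaY* is transcribed.
So OxaY is produced and active.
c-di-GMP is absent, so KosT is active.
With repressor KosT bound, *kulX* is not transcribed.
So KulX is not produced.
Required activator KulX is absent, so *elnZ* is not transcribed.
So ElnZ is not produced.
Fuculose is present, so MorP is inactive.
Autoinducer-2 is absent, so QuvB is inactive.
Required activator MorP is absent, so *nerP* is not transcribed.
So NerP is not produced.
Required activator ElnZ is absent, so *dovF* is not transcribed.
So DovF is not produced.
No repressor is bound and OxaY is active, so *kulC* is transcribed.

ON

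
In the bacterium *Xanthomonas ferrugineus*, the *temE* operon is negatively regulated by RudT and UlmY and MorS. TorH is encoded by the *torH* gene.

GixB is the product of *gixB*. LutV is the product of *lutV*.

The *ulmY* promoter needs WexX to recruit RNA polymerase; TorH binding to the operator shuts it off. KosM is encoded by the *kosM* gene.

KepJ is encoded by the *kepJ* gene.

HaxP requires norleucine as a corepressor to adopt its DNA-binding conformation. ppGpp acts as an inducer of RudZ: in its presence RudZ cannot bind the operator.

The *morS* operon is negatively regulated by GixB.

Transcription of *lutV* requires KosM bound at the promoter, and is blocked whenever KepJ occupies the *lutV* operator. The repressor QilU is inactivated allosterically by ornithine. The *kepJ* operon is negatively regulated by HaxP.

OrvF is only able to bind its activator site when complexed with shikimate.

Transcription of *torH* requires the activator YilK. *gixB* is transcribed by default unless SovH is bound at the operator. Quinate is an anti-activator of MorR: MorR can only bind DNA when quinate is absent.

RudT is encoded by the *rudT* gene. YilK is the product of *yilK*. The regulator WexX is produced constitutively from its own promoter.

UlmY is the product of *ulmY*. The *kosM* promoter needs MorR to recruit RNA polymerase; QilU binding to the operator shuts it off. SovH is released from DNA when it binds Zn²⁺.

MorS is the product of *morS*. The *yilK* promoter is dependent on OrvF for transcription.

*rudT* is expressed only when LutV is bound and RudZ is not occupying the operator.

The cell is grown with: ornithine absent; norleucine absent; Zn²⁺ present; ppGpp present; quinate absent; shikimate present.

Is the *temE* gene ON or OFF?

ppGpp is present, so RudZ is inactive.
Quinate is absent, so MorR is active.
Ornithine is absent, so QilU is active.
With repressor QilU bound, *kosM* is not transcribed.
So KosM is not produced.
Norleucine is absent, so HaxP is inactive.
With no repressor bound, *kepJ* is transcribed.
So KepJ is produced and active.
With repressor KepJ bound, *lutV* is not transcribed.
So LutV is not produced.
Required activator LutV is absent, so *rudT* is not transcribed.
So RudT is not produced.
WexX is produced constitutively and is active.
Shikimate is present, so OrvF is active.
No repressor is bound and OrvF is active, so *yilK* is transcribed.
So YilK is produced and active.
No repressor is bound and YilK is active, so *torH* is transcribed.
So TorH is produced and active.
With repressor TorH bound, *ulmY* is not transcribed.
So UlmY is not produced.
Zn²⁺ is present, so SovH is inactive.
With no repressor bound, *gixB* is transcribed.
So GixB is produced and active.
With repressor GixB bound, *morS* is not transcribed.
So MorS is not produced.
With no repressor bound, *temE* is transcribed.

ON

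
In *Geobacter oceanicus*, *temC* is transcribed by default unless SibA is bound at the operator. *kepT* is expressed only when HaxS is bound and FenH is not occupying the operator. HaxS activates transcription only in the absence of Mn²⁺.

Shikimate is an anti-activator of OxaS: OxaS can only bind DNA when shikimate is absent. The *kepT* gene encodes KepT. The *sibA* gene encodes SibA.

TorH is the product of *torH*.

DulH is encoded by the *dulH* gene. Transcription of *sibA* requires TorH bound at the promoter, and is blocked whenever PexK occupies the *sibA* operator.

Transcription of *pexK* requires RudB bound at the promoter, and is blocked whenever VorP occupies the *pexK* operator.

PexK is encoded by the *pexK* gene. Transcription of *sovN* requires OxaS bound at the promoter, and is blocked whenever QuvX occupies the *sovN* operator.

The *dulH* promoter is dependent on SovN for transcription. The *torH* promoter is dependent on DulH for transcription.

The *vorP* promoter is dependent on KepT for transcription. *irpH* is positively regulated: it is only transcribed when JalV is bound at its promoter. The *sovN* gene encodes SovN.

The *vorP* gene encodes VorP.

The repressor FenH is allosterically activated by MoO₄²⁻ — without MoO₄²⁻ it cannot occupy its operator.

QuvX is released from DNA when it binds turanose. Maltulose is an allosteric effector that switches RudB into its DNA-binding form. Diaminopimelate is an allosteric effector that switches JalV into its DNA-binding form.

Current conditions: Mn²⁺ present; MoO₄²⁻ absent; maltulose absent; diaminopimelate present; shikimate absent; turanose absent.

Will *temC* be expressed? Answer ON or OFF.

ON

Mn²⁺ is present, so HaxS is inactive.
MoO₄²⁻ is absent, so FenH is inactive.
Required activator HaxS is absent, so *kepT* is not transcribed.
So KepT is not produced.
Required activator KepT is absent, so *vorP* is not transcribed.
So VorP is not produced.
Maltulose is absent, so RudB is inactive.
Required activator RudB is absent, so *pexK* is not transcribed.
So PexK is not produced.
Shikimate is absent, so OxaS is active.
Turanose is absent, so QuvX is active.
With repressor QuvX bound, *sovN* is not transcribed.
So SovN is not produced.
Required activator SovN is absent, so *dulH* is not transcribed.
So DulH is not produced.
Required activator DulH is absent, so *torH* is not transcribed.
So TorH is not produced.
Required activator TorH is absent, so *sibA* is not transcribed.
So SibA is not produced.
With no repressor bound, *temC* is transcribed.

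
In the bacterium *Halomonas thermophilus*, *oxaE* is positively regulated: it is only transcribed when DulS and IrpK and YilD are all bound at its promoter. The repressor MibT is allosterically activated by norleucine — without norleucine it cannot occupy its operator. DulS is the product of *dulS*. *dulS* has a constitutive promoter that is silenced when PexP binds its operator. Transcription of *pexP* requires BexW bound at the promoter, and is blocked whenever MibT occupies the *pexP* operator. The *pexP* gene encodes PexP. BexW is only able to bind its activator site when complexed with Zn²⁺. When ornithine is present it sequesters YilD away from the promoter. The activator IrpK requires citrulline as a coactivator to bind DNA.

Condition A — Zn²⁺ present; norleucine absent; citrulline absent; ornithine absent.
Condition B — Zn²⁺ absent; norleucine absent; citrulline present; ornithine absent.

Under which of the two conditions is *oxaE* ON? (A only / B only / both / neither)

Condition A:
Zn²⁺ is present, so BexW is active.
Norleucine is absent, so MibT is inactive.
No repressor is bound and BexW is active, so *pexP* is transcribed.
So PexP is produced and active.
With repressor PexP bound, *dulS* is not transcribed.
So DulS is not produced.
Citrulline is absent, so IrpK is inactive.
Ornithine is absent, so YilD is active.
Required activator DulS is absent, so *oxaE* is not transcribed.
→ *oxaE* is OFF in A.
Condition B:
Zn²⁺ is absent, so BexW is inactive.
Norleucine is absent, so MibT is inactive.
Required activator BexW is absent, so *pexP* is not transcribed.
So PexP is not produced.
With no repressor bound, *dulS* is transcribed.
So DulS is produced and active.
Citrulline is present, so IrpK is active.
Ornithine is absent, so YilD is active.
No repressor is bound and DulS and IrpK and YilD are active, so *oxaE* is transcribed.
→ *oxaE* is ON in B.

B only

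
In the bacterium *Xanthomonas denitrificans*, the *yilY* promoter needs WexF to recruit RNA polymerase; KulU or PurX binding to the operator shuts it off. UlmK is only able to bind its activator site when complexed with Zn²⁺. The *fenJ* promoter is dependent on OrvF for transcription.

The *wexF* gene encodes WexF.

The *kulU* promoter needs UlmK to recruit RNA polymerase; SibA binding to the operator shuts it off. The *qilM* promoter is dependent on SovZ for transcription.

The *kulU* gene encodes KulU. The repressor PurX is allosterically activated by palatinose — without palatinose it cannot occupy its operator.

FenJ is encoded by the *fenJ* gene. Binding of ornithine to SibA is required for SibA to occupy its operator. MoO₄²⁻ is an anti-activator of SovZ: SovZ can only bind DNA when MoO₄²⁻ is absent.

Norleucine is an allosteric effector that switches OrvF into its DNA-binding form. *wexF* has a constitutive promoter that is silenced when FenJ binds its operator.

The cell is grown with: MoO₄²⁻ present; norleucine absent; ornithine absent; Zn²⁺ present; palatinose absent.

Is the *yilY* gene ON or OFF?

Norleucine is absent, so OrvF is inactive.
Required activator OrvF is absent, so *fenJ* is not transcribed.
So FenJ is not produced.
With no repressor bound, *wexF* is transcribed.
So WexF is produced and active.
Ornithine is absent, so SibA is inactive.
Zn²⁺ is present, so UlmK is active.
No repressor is bound and UlmK is active, so *kulU* is transcribed.
So KulU is produced and active.
Palatinose is absent, so PurX is inactive.
With repressor KulU bound, *yilY* is not transcribed.

OFF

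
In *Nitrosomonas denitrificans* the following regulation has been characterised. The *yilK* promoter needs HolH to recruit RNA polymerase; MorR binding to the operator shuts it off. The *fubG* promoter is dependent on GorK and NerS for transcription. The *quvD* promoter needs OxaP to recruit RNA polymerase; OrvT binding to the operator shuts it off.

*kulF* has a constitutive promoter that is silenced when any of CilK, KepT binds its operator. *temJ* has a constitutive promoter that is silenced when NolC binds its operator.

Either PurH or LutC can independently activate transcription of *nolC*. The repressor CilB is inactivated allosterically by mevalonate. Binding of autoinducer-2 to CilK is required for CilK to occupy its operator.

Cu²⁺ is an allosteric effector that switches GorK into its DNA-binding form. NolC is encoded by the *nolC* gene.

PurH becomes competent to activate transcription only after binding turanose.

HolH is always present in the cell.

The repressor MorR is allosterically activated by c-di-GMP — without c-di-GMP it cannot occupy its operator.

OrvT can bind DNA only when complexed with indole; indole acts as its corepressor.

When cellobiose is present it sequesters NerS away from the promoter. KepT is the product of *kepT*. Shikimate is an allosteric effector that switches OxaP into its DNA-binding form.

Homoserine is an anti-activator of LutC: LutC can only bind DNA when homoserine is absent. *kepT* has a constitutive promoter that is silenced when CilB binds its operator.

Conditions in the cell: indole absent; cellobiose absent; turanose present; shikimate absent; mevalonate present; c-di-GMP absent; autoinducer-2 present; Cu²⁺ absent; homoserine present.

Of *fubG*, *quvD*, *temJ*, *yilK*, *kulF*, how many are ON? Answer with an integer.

1

Cu²⁺ is absent, so GorK is inactive.
Cellobiose is absent, so NerS is active.
Required activator GorK is absent, so *fubG* is not transcribed.
→ *fubG* is OFF.
Shikimate is absent, so OxaP is inactive.
Indole is absent, so OrvT is inactive.
Required activator OxaP is absent, so *quvD* is not transcribed.
→ *quvD* is OFF.
Turanose is present, so PurH is active.
Homoserine is present, so LutC is inactive.
Activator PurH is present, so *nolC* is transcribed.
So NolC is produced and active.
With repressor NolC bound, *temJ* is not transcribed.
→ *temJ* is OFF.
c-di-GMP is absent, so MorR is inactive.
HolH is produced constitutively and is active.
No repressor is bound and HolH is active, so *yilK* is transcribed.
→ *yilK* is ON.
Autoinducer-2 is present, so CilK is active.
Mevalonate is present, so CilB is inactive.
With no repressor bound, *kepT* is transcribed.
So KepT is produced and active.
With repressor CilK bound, *kulF* is not transcribed.
→ *kulF* is OFF.
1 of the 5 genes is transcribed.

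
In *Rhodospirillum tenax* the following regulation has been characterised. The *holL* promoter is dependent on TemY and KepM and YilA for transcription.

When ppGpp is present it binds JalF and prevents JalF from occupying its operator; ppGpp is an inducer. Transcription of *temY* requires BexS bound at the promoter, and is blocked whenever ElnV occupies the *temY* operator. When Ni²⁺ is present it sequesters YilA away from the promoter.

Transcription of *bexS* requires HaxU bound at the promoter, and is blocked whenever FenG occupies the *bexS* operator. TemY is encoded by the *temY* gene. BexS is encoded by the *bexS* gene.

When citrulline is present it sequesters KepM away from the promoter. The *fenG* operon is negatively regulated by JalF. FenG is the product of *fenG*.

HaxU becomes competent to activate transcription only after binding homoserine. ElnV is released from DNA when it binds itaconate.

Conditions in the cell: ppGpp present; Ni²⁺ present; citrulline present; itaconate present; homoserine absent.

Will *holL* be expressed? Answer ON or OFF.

Itaconate is present, so ElnV is inactive.
Homoserine is absent, so HaxU is inactive.
ppGpp is present, so JalF is inactive.
With no repressor bound, *fenG* is transcribed.
So FenG is produced and active.
With repressor FenG bound, *bexS* is not transcribed.
So BexS is not produced.
Required activator BexS is absent, so *temY* is not transcribed.
So TemY is not produced.
Citrulline is present, so KepM is inactive.
Ni²⁺ is present, so YilA is inactive.
Required activator TemY is absent, so *holL* is not transcribed.

OFF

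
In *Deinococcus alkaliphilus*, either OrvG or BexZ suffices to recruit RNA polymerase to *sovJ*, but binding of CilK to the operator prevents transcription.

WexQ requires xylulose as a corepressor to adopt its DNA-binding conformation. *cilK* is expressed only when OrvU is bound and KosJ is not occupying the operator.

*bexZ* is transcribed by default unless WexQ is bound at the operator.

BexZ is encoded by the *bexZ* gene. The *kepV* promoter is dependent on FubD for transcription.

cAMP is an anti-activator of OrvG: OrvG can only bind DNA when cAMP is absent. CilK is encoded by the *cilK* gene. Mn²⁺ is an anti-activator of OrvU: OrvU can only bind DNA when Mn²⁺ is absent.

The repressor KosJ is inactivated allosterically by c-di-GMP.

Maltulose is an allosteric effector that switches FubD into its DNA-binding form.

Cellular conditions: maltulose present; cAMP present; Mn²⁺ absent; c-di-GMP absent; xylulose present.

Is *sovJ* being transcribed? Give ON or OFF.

OFF

cAMP is present, so OrvG is inactive.
c-di-GMP is absent, so KosJ is active.
Mn²⁺ is absent, so OrvU is active.
With repressor KosJ bound, *cilK* is not transcribed.
So CilK is not produced.
Xylulose is present, so WexQ is active.
With repressor WexQ bound, *bexZ* is not transcribed.
So BexZ is not produced.
No activator is available at the *sovJ* promoter, so *sovJ* is not transcribed.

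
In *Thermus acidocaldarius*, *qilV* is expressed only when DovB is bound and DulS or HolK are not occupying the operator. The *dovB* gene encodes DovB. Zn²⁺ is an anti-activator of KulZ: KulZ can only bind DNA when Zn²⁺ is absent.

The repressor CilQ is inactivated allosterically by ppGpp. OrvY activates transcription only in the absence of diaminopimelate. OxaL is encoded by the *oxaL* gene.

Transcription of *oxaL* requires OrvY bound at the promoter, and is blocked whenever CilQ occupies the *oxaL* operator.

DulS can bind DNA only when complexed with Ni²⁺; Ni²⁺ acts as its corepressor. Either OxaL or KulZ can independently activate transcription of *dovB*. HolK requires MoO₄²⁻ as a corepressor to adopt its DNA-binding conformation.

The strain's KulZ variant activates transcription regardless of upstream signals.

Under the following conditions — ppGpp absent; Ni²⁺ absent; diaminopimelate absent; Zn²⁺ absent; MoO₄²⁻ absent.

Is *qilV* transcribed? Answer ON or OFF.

Diaminopimelate is absent, so OrvY is active.
ppGpp is absent, so CilQ is active.
With repressor CilQ bound, *oxaL* is not transcribed.
So OxaL is not produced.
KulZ is constitutively active in this strain.
Activator KulZ is present, so *dovB* is transcribed.
So DovB is produced and active.
Ni²⁺ is absent, so DulS is inactive.
MoO₄²⁻ is absent, so HolK is inactive.
No repressor is bound and DovB is active, so *qilV* is transcribed.

ON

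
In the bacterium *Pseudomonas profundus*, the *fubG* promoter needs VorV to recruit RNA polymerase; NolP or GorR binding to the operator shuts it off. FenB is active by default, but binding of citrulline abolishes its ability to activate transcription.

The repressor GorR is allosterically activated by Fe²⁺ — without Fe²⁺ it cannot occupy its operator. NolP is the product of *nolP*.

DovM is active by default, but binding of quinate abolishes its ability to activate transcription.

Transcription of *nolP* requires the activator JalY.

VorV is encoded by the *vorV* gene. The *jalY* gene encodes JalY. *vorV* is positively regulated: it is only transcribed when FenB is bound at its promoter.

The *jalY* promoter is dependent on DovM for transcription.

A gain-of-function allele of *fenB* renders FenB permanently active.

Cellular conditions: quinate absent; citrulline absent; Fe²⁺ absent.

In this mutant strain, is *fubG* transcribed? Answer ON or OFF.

OFF

Quinate is absent, so DovM is active.
No repressor is bound and DovM is active, so *jalY* is transcribed.
So JalY is produced and active.
No repressor is bound and JalY is active, so *nolP* is transcribed.
So NolP is produced and active.
FenB is constitutively active in this strain.
No repressor is bound and FenB is active, so *vorV* is transcribed.
So VorV is produced and active.
Fe²⁺ is absent, so GorR is inactive.
With repressor NolP bound, *fubG* is not transcribed.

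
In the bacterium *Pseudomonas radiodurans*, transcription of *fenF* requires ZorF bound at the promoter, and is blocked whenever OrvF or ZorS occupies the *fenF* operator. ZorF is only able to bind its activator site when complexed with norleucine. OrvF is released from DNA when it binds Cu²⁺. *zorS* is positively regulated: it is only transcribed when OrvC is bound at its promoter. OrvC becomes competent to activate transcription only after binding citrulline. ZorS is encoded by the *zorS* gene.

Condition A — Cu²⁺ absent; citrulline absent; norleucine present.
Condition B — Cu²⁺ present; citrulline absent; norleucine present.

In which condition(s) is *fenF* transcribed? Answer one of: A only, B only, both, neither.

Condition A:
Cu²⁺ is absent, so OrvF is active.
Citrulline is absent, so OrvC is inactive.
Required activator OrvC is absent, so *zorS* is not transcribed.
So ZorS is not produced.
Norleucine is present, so ZorF is active.
With repressor OrvF bound, *fenF* is not transcribed.
→ *fenF* is OFF in A.
Condition B:
Cu²⁺ is present, so OrvF is inactive.
Citrulline is absent, so OrvC is inactive.
Required activator OrvC is absent, so *zorS* is not transcribed.
So ZorS is not produced.
Norleucine is present, so ZorF is active.
No repressor is bound and ZorF is active, so *fenF* is transcribed.
→ *fenF* is ON in B.

B only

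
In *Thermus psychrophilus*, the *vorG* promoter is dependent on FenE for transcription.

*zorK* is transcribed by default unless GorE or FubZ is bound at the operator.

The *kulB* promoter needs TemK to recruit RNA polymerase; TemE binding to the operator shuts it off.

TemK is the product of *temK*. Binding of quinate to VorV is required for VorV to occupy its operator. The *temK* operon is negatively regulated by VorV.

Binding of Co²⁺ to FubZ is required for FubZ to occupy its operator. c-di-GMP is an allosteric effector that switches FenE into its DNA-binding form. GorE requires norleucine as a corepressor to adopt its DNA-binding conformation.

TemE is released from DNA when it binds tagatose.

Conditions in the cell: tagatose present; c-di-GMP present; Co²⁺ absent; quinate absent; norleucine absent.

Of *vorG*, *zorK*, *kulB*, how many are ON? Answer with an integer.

c-di-GMP is present, so FenE is active.
No repressor is bound and FenE is active, so *vorG* is transcribed.
→ *vorG* is ON.
Norleucine is absent, so GorE is inactive.
Co²⁺ is absent, so FubZ is inactive.
With no repressor bound, *zorK* is transcribed.
→ *zorK* is ON.
Tagatose is present, so TemE is inactive.
Quinate is absent, so VorV is inactive.
With no repressor bound, *temK* is transcribed.
So TemK is produced and active.
No repressor is bound and TemK is active, so *kulB* is transcribed.
→ *kulB* is ON.
3 of the 3 genes are transcribed.

3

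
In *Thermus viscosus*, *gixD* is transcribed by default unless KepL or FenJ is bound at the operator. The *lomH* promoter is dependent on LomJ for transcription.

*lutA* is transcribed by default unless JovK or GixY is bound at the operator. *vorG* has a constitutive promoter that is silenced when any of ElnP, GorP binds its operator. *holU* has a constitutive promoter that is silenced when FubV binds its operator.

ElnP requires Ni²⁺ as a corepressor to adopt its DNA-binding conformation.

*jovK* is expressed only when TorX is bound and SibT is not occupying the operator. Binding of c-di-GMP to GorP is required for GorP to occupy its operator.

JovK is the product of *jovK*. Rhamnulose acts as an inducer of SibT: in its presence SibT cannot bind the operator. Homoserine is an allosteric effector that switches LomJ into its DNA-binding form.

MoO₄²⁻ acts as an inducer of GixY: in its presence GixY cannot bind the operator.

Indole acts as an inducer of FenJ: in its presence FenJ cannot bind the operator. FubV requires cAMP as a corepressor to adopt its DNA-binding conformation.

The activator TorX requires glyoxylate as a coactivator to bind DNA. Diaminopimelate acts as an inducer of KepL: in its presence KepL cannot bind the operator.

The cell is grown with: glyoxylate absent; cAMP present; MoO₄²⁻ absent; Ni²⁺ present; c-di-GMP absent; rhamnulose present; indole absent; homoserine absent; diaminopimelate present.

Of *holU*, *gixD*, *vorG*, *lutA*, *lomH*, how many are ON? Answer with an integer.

0

cAMP is present, so FubV is active.
With repressor FubV bound, *holU* is not transcribed.
→ *holU* is OFF.
Diaminopimelate is present, so KepL is inactive.
Indole is absent, so FenJ is active.
With repressor FenJ bound, *gixD* is not transcribed.
→ *gixD* is OFF.
Ni²⁺ is present, so ElnP is active.
c-di-GMP is absent, so GorP is inactive.
With repressor ElnP bound, *vorG* is not transcribed.
→ *vorG* is OFF.
Glyoxylate is absent, so TorX is inactive.
Rhamnulose is present, so SibT is inactive.
Required activator TorX is absent, so *jovK* is not transcribed.
So JovK is not produced.
MoO₄²⁻ is absent, so GixY is active.
With repressor GixY bound, *lutA* is not transcribed.
→ *lutA* is OFF.
Homoserine is absent, so LomJ is inactive.
Required activator LomJ is absent, so *lomH* is not transcribed.
→ *lomH* is OFF.
0 of the 5 genes are transcribed.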